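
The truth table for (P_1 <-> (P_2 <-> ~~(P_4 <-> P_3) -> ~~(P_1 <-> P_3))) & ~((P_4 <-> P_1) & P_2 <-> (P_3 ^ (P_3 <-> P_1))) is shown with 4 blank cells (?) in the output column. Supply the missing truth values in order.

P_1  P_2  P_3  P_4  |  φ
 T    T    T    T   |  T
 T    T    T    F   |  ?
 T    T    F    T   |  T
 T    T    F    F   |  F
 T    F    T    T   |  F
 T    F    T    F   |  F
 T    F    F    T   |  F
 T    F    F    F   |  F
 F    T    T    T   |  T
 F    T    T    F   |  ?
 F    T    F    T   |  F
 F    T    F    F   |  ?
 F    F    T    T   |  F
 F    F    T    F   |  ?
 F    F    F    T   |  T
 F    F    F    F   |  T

Row P_1=T, P_2=T, P_3=T, P_4=F: (P_1 <-> (P_2 <-> ~~(P_4 <-> P_3) -> ~~(P_1 <-> P_3))) = T, ~((P_4 <-> P_1) & P_2 <-> (P_3 ^ (P_3 <-> P_1))) = F, so the formula = F.
Row P_1=F, P_2=T, P_3=T, P_4=F: (P_1 <-> (P_2 <-> ~~(P_4 <-> P_3) -> ~~(P_1 <-> P_3))) = F, ~((P_4 <-> P_1) & P_2 <-> (P_3 ^ (P_3 <-> P_1))) = F, so the formula = F.
Row P_1=F, P_2=T, P_3=F, P_4=F: (P_1 <-> (P_2 <-> ~~(P_4 <-> P_3) -> ~~(P_1 <-> P_3))) = F, ~((P_4 <-> P_1) & P_2 <-> (P_3 ^ (P_3 <-> P_1))) = F, so the formula = F.
Row P_1=F, P_2=F, P_3=T, P_4=F: (P_1 <-> (P_2 <-> ~~(P_4 <-> P_3) -> ~~(P_1 <-> P_3))) = T, ~((P_4 <-> P_1) & P_2 <-> (P_3 ^ (P_3 <-> P_1))) = T, so the formula = T.

F, F, F, T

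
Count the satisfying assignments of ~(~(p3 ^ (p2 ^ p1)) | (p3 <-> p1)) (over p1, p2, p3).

2

p1 | p2 | p3 || φ
F  | F  | F  || F
F  | F  | T  || T
F  | T  | F  || F
F  | T  | T  || F
T  | F  | F  || T
T  | F  | T  || F
T  | T  | F  || F
T  | T  | T  || F
The formula is true on 2 of the 8 rows.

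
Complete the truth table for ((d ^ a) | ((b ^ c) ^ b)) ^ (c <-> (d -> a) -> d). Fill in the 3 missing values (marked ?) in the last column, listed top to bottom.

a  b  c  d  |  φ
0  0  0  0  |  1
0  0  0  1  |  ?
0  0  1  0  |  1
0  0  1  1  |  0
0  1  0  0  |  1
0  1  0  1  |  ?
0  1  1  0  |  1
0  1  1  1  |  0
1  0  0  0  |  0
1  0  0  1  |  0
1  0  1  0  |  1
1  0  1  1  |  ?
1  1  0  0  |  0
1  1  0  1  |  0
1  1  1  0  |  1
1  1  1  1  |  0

1, 1, 0

Row a=0, b=0, c=0, d=1: ((d ^ a) | ((b ^ c) ^ b)) = 1, (c <-> (d -> a) -> d) = 0, so the formula = 1.
Row a=0, b=1, c=0, d=1: ((d ^ a) | ((b ^ c) ^ b)) = 1, (c <-> (d -> a) -> d) = 0, so the formula = 1.
Row a=1, b=0, c=1, d=1: ((d ^ a) | ((b ^ c) ^ b)) = 1, (c <-> (d -> a) -> d) = 1, so the formula = 0.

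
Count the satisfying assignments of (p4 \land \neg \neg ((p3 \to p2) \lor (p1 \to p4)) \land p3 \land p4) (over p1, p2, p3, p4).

p1 | p2 | p3 | p4 || (p3 \to p2) | (p1 \to p4) | φ
F  | F  | F  | F  ||      T      |      T      | F
F  | F  | F  | T  ||      T      |      T      | F
F  | F  | T  | F  ||      F      |      T      | F
F  | F  | T  | T  ||      F      |      T      | T
F  | T  | F  | F  ||      T      |      T      | F
F  | T  | F  | T  ||      T      |      T      | F
F  | T  | T  | F  ||      T      |      T      | F
F  | T  | T  | T  ||      T      |      T      | T
T  | F  | F  | F  ||      T      |      F      | F
T  | F  | F  | T  ||      T      |      T      | F
T  | F  | T  | F  ||      F      |      F      | F
T  | F  | T  | T  ||      F      |      T      | T
T  | T  | F  | F  ||      T      |      F      | F
T  | T  | F  | T  ||      T      |      T      | F
T  | T  | T  | F  ||      T      |      F      | F
T  | T  | T  | T  ||      T      |      T      | T
The formula is true on 4 of the 16 rows.

4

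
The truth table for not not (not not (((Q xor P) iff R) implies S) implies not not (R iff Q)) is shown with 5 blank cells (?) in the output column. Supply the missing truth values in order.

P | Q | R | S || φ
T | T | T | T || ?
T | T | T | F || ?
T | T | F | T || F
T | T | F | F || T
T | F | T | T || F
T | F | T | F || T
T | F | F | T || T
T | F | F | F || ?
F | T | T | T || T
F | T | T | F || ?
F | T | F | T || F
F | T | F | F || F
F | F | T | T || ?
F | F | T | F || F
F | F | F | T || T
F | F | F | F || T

Row P=T, Q=T, R=T, S=T: (not not (((Q xor P) iff R) implies S) implies not not (R iff Q)) = T, not (not not (((Q xor P) iff R) implies S) implies not not (R iff Q)) = F, so the formula = T.
Row P=T, Q=T, R=T, S=F: (not not (((Q xor P) iff R) implies S) implies not not (R iff Q)) = T, not (not not (((Q xor P) iff R) implies S) implies not not (R iff Q)) = F, so the formula = T.
Row P=T, Q=F, R=F, S=F: (not not (((Q xor P) iff R) implies S) implies not not (R iff Q)) = T, not (not not (((Q xor P) iff R) implies S) implies not not (R iff Q)) = F, so the formula = T.
Row P=F, Q=T, R=T, S=F: (not not (((Q xor P) iff R) implies S) implies not not (R iff Q)) = T, not (not not (((Q xor P) iff R) implies S) implies not not (R iff Q)) = F, so the formula = T.
Row P=F, Q=F, R=T, S=T: (not not (((Q xor P) iff R) implies S) implies not not (R iff Q)) = F, not (not not (((Q xor P) iff R) implies S) implies not not (R iff Q)) = T, so the formula = F.

T, T, T, T, F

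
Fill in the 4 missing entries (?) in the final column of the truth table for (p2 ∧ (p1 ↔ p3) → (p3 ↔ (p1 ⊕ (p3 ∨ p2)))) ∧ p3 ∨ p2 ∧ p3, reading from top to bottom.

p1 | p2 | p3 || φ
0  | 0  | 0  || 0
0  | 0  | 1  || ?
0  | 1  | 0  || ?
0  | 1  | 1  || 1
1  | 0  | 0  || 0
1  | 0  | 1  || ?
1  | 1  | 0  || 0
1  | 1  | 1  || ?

1, 0, 1, 1

Row p1=0, p2=0, p3=1: ((p2 ∧ (p1 ↔ p3) → (p3 ↔ (p1 ⊕ (p3 ∨ p2)))) ∧ p3) = 1, (p2 ∧ p3) = 0, so the formula = 1.
Row p1=0, p2=1, p3=0: ((p2 ∧ (p1 ↔ p3) → (p3 ↔ (p1 ⊕ (p3 ∨ p2)))) ∧ p3) = 0, (p2 ∧ p3) = 0, so the formula = 0.
Row p1=1, p2=0, p3=1: ((p2 ∧ (p1 ↔ p3) → (p3 ↔ (p1 ⊕ (p3 ∨ p2)))) ∧ p3) = 1, (p2 ∧ p3) = 0, so the formula = 1.
Row p1=1, p2=1, p3=1: ((p2 ∧ (p1 ↔ p3) → (p3 ↔ (p1 ⊕ (p3 ∨ p2)))) ∧ p3) = 0, (p2 ∧ p3) = 1, so the formula = 1.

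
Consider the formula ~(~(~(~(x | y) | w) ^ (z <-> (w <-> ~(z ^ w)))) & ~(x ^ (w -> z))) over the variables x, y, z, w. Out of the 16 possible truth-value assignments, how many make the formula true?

12

x  y  z  w     (x | y)  ~(x | y)  (~(x | y) | w)  ~(~(x | y) | w)  (z ^ w)  ~(z ^ w)  (w <-> ~(z ^ w))  (z <-> (w <-> ~(z ^ w)))  (w -> z)  (x ^ (w -> z))  ~(x ^ (w -> z))  φ
F  F  F  F        F        T            T                F            F        T             F                     T                 T            T                F         T
F  F  F  T        F        T            T                F            T        F             F                     T                 F            F                T         T
F  F  T  F        F        T            T                F            T        F             T                     T                 T            T                F         T
F  F  T  T        F        T            T                F            F        T             T                     T                 T            T                F         T
F  T  F  F        T        F            F                T            F        T             F                     T                 T            T                F         T
F  T  F  T        T        F            T                F            T        F             F                     T                 F            F                T         T
F  T  T  F        T        F            F                T            T        F             T                     T                 T            T                F         T
F  T  T  T        T        F            T                F            F        T             T                     T                 T            T                F         T
T  F  F  F        T        F            F                T            F        T             F                     T                 T            F                T         F
T  F  F  T        T        F            T                F            T        F             F                     T                 F            T                F         T
T  F  T  F        T        F            F                T            T        F             T                     T                 T            F                T         F
T  F  T  T        T        F            T                F            F        T             T                     T                 T            F                T         T
T  T  F  F        T        F            F                T            F        T             F                     T                 T            F                T         F
T  T  F  T        T        F            T                F            T        F             F                     T                 F            T                F         T
T  T  T  F        T        F            F                T            T        F             T                     T                 T            F                T         F
T  T  T  T        T        F            T                F            F        T             T                     T                 T            F                T         T
The formula is true on 12 of the 16 rows.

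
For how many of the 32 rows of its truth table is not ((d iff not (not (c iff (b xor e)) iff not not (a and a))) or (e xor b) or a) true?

a | b | c | d | e || φ
F | F | F | F | F || F
F | F | F | F | T || F
F | F | F | T | F || T
F | F | F | T | T || F
F | F | T | F | F || T
F | F | T | F | T || F
F | F | T | T | F || F
F | F | T | T | T || F
F | T | F | F | F || F
F | T | F | F | T || F
F | T | F | T | F || F
F | T | F | T | T || T
F | T | T | F | F || F
F | T | T | F | T || T
F | T | T | T | F || F
F | T | T | T | T || F
T | F | F | F | F || F
T | F | F | F | T || F
T | F | F | T | F || F
T | F | F | T | T || F
T | F | T | F | F || F
T | F | T | F | T || F
T | F | T | T | F || F
T | F | T | T | T || F
T | T | F | F | F || F
T | T | F | F | T || F
T | T | F | T | F || F
T | T | F | T | T || F
T | T | T | F | F || F
T | T | T | F | T || F
T | T | T | T | F || F
T | T | T | T | T || F
The formula is true on 4 of the 32 rows.

4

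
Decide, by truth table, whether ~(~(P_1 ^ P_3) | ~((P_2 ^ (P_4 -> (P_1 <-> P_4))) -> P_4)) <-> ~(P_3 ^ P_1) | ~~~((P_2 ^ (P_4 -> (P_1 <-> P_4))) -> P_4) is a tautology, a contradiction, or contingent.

contradiction

P_1 | P_2 | P_3 | P_4 | (P_1 ^ P_3) | ~(P_1 ^ P_3) | (P_1 <-> P_4) | (P_4 -> (P_1 <-> P_4)) | (P_3 ^ P_1) | ~(P_3 ^ P_1) | φ
--- | --- | --- | --- | ----------- | ------------ | ------------- | ---------------------- | ----------- | ------------ | -
 T  |  T  |  T  |  T  |      F      |      T       |       T       |           T            |      F      |      T       | F
 T  |  T  |  T  |  F  |      F      |      T       |       F       |           T            |      F      |      T       | F
 T  |  T  |  F  |  T  |      T      |      F       |       T       |           T            |      T      |      F       | F
 T  |  T  |  F  |  F  |      T      |      F       |       F       |           T            |      T      |      F       | F
 T  |  F  |  T  |  T  |      F      |      T       |       T       |           T            |      F      |      T       | F
 T  |  F  |  T  |  F  |      F      |      T       |       F       |           T            |      F      |      T       | F
 T  |  F  |  F  |  T  |      T      |      F       |       T       |           T            |      T      |      F       | F
 T  |  F  |  F  |  F  |      T      |      F       |       F       |           T            |      T      |      F       | F
 F  |  T  |  T  |  T  |      T      |      F       |       F       |           F            |      T      |      F       | F
 F  |  T  |  T  |  F  |      T      |      F       |       T       |           T            |      T      |      F       | F
 F  |  T  |  F  |  T  |      F      |      T       |       F       |           F            |      F      |      T       | F
 F  |  T  |  F  |  F  |      F      |      T       |       T       |           T            |      F      |      T       | F
 F  |  F  |  T  |  T  |      T      |      F       |       F       |           F            |      T      |      F       | F
 F  |  F  |  T  |  F  |      T      |      F       |       T       |           T            |      T      |      F       | F
 F  |  F  |  F  |  T  |      F      |      T       |       F       |           F            |      F      |      T       | F
 F  |  F  |  F  |  F  |      F      |      T       |       T       |           T            |      F      |      T       | F
Every row is F, so the formula is a contradiction.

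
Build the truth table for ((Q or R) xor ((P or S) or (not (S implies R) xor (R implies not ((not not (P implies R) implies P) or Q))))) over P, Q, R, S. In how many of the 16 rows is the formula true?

P | Q | R | S || (Q or R) | (P or S) | (S implies R) | not (S implies R) | (P implies R) | not (P implies R) | not not (P implies R) | φ
F | F | F | F ||    F     |    F     |       T       |         F         |       T       |         F         |           T           | T
F | F | F | T ||    F     |    T     |       F       |         T         |       T       |         F         |           T           | T
F | F | T | F ||    T     |    F     |       T       |         F         |       T       |         F         |           T           | F
F | F | T | T ||    T     |    T     |       T       |         F         |       T       |         F         |           T           | F
F | T | F | F ||    T     |    F     |       T       |         F         |       T       |         F         |           T           | F
F | T | F | T ||    T     |    T     |       F       |         T         |       T       |         F         |           T           | F
F | T | T | F ||    T     |    F     |       T       |         F         |       T       |         F         |           T           | T
F | T | T | T ||    T     |    T     |       T       |         F         |       T       |         F         |           T           | F
T | F | F | F ||    F     |    T     |       T       |         F         |       F       |         T         |           F           | T
T | F | F | T ||    F     |    T     |       F       |         T         |       F       |         T         |           F           | T
T | F | T | F ||    T     |    T     |       T       |         F         |       T       |         F         |           T           | F
T | F | T | T ||    T     |    T     |       T       |         F         |       T       |         F         |           T           | F
T | T | F | F ||    T     |    T     |       T       |         F         |       F       |         T         |           F           | F
T | T | F | T ||    T     |    T     |       F       |         T         |       F       |         T         |           F           | F
T | T | T | F ||    T     |    T     |       T       |         F         |       T       |         F         |           T           | F
T | T | T | T ||    T     |    T     |       T       |         F         |       T       |         F         |           T           | F
The formula is true on 5 of the 16 rows.

5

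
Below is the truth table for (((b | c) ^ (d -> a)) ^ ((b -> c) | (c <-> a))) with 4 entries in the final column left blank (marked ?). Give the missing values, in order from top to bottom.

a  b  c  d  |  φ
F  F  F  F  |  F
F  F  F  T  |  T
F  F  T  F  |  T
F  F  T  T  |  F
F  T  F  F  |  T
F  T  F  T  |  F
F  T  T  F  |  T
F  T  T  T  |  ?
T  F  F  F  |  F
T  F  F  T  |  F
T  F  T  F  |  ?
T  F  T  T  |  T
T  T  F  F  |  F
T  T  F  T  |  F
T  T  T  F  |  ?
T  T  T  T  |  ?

Row a=F, b=T, c=T, d=T: ((b | c) ^ (d -> a)) = T, ((b -> c) | (c <-> a)) = T, so the formula = F.
Row a=T, b=F, c=T, d=F: ((b | c) ^ (d -> a)) = F, ((b -> c) | (c <-> a)) = T, so the formula = T.
Row a=T, b=T, c=T, d=F: ((b | c) ^ (d -> a)) = F, ((b -> c) | (c <-> a)) = T, so the formula = T.
Row a=T, b=T, c=T, d=T: ((b | c) ^ (d -> a)) = F, ((b -> c) | (c <-> a)) = T, so the formula = T.

F, T, T, T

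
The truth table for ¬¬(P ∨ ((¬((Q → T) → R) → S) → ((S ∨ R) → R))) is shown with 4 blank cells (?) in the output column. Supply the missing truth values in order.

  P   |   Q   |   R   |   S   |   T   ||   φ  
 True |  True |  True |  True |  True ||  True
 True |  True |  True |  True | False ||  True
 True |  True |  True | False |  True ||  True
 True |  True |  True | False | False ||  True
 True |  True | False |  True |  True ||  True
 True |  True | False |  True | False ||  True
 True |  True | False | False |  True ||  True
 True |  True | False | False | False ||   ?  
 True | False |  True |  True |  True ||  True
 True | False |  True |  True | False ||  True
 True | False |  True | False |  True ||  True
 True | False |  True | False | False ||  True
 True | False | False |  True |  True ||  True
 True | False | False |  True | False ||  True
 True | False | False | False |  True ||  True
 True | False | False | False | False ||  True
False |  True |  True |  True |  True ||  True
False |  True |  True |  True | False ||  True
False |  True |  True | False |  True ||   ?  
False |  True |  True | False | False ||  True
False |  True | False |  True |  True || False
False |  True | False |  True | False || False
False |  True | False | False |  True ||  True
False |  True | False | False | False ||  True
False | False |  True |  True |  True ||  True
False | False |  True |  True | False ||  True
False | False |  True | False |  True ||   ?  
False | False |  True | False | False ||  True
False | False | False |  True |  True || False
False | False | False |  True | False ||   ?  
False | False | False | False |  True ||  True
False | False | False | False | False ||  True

Row P=True, Q=True, R=False, S=False, T=False: (P ∨ ((¬((Q → T) → R) → S) → ((S ∨ R) → R))) = True, ¬(P ∨ ((¬((Q → T) → R) → S) → ((S ∨ R) → R))) = False, so the formula = True.
Row P=False, Q=True, R=True, S=False, T=True: (P ∨ ((¬((Q → T) → R) → S) → ((S ∨ R) → R))) = True, ¬(P ∨ ((¬((Q → T) → R) → S) → ((S ∨ R) → R))) = False, so the formula = True.
Row P=False, Q=False, R=True, S=False, T=True: (P ∨ ((¬((Q → T) → R) → S) → ((S ∨ R) → R))) = True, ¬(P ∨ ((¬((Q → T) → R) → S) → ((S ∨ R) → R))) = False, so the formula = True.
Row P=False, Q=False, R=False, S=True, T=False: (P ∨ ((¬((Q → T) → R) → S) → ((S ∨ R) → R))) = False, ¬(P ∨ ((¬((Q → T) → R) → S) → ((S ∨ R) → R))) = True, so the formula = False.

True, True, True, False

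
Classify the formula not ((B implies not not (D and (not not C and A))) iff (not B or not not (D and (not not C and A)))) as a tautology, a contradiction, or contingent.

A  B  C  D  |  not C  not not C  (not not C and A)  (D and (not not C and A))  not B  φ
1  1  1  1  |    0        1              1                      1                0    0
1  1  1  0  |    0        1              1                      0                0    0
1  1  0  1  |    1        0              0                      0                0    0
1  1  0  0  |    1        0              0                      0                0    0
1  0  1  1  |    0        1              1                      1                1    0
1  0  1  0  |    0        1              1                      0                1    0
1  0  0  1  |    1        0              0                      0                1    0
1  0  0  0  |    1        0              0                      0                1    0
0  1  1  1  |    0        1              0                      0                0    0
0  1  1  0  |    0        1              0                      0                0    0
0  1  0  1  |    1        0              0                      0                0    0
0  1  0  0  |    1        0              0                      0                0    0
0  0  1  1  |    0        1              0                      0                1    0
0  0  1  0  |    0        1              0                      0                1    0
0  0  0  1  |    1        0              0                      0                1    0
0  0  0  0  |    1        0              0                      0                1    0
Every row is 0, so the formula is a contradiction.

contradiction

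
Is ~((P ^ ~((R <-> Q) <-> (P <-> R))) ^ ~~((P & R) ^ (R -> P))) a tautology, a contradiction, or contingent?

contingent

P | Q | R | φ
- | - | - | -
F | F | F | F
F | F | T | T
F | T | F | T
F | T | T | F
T | F | F | F
T | F | T | T
T | T | F | T
T | T | T | F
4 of 8 rows are T, so the formula is contingent.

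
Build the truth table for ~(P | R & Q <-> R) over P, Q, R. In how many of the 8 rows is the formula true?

P  Q  R     (R & Q)  (P | (R & Q))  ((P | (R & Q)) <-> R)  ~((P | (R & Q)) <-> R)
0  0  0        0           0                  1                      0           
0  0  1        0           0                  0                      1           
0  1  0        0           0                  1                      0           
0  1  1        1           1                  1                      0           
1  0  0        0           1                  0                      1           
1  0  1        0           1                  1                      0           
1  1  0        0           1                  0                      1           
1  1  1        1           1                  1                      0           
The formula is true on 3 of the 8 rows.

3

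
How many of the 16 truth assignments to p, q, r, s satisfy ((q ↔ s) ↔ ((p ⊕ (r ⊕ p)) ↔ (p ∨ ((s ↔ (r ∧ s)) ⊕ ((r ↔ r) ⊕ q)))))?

10

p  q  r  s  |  φ
1  1  1  1  |  1
1  1  1  0  |  0
1  1  0  1  |  0
1  1  0  0  |  1
1  0  1  1  |  0
1  0  1  0  |  1
1  0  0  1  |  1
1  0  0  0  |  0
0  1  1  1  |  1
0  1  1  0  |  0
0  1  0  1  |  1
0  1  0  0  |  1
0  0  1  1  |  1
0  0  1  0  |  0
0  0  0  1  |  1
0  0  0  0  |  1
The formula is true on 10 of the 16 rows.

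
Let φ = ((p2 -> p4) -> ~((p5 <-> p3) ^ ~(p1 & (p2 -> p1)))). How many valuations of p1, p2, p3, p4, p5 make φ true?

p1  p2  p3  p4  p5  |  φ
T   T   T   T   T   |  F
T   T   T   T   F   |  T
T   T   T   F   T   |  T
T   T   T   F   F   |  T
T   T   F   T   T   |  T
T   T   F   T   F   |  F
T   T   F   F   T   |  T
T   T   F   F   F   |  T
T   F   T   T   T   |  F
T   F   T   T   F   |  T
T   F   T   F   T   |  F
T   F   T   F   F   |  T
T   F   F   T   T   |  T
T   F   F   T   F   |  F
T   F   F   F   T   |  T
T   F   F   F   F   |  F
F   T   T   T   T   |  T
F   T   T   T   F   |  F
F   T   T   F   T   |  T
F   T   T   F   F   |  T
F   T   F   T   T   |  F
F   T   F   T   F   |  T
F   T   F   F   T   |  T
F   T   F   F   F   |  T
F   F   T   T   T   |  T
F   F   T   T   F   |  F
F   F   T   F   T   |  T
F   F   T   F   F   |  F
F   F   F   T   T   |  F
F   F   F   T   F   |  T
F   F   F   F   T   |  F
F   F   F   F   F   |  T
The formula is true on 20 of the 32 rows.

20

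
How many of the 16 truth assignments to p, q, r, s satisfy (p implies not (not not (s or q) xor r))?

12

p | q | r | s | φ
- | - | - | - | -
T | T | T | T | T
T | T | T | F | T
T | T | F | T | F
T | T | F | F | F
T | F | T | T | T
T | F | T | F | F
T | F | F | T | F
T | F | F | F | T
F | T | T | T | T
F | T | T | F | T
F | T | F | T | T
F | T | F | F | T
F | F | T | T | T
F | F | T | F | T
F | F | F | T | T
F | F | F | F | T
The formula is true on 12 of the 16 rows.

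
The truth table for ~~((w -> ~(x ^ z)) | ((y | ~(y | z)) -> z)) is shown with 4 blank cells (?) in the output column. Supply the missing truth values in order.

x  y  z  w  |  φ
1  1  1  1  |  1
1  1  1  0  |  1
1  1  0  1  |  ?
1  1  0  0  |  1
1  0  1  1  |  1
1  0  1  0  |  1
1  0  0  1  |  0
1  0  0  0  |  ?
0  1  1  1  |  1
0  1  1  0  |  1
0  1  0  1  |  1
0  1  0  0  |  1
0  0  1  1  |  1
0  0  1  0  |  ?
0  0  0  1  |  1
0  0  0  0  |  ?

0, 1, 1, 1

Row x=1, y=1, z=0, w=1: ((w -> ~(x ^ z)) | ((y | ~(y | z)) -> z)) = 0, ~((w -> ~(x ^ z)) | ((y | ~(y | z)) -> z)) = 1, so the formula = 0.
Row x=1, y=0, z=0, w=0: ((w -> ~(x ^ z)) | ((y | ~(y | z)) -> z)) = 1, ~((w -> ~(x ^ z)) | ((y | ~(y | z)) -> z)) = 0, so the formula = 1.
Row x=0, y=0, z=1, w=0: ((w -> ~(x ^ z)) | ((y | ~(y | z)) -> z)) = 1, ~((w -> ~(x ^ z)) | ((y | ~(y | z)) -> z)) = 0, so the formula = 1.
Row x=0, y=0, z=0, w=0: ((w -> ~(x ^ z)) | ((y | ~(y | z)) -> z)) = 1, ~((w -> ~(x ^ z)) | ((y | ~(y | z)) -> z)) = 0, so the formula = 1.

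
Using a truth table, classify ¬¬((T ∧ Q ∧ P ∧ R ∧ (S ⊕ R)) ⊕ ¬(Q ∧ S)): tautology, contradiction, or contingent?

contingent

P | Q | R | S | T | φ
- | - | - | - | - | -
T | T | T | T | T | F
T | T | T | T | F | F
T | T | T | F | T | F
T | T | T | F | F | T
T | T | F | T | T | F
T | T | F | T | F | F
T | T | F | F | T | T
T | T | F | F | F | T
T | F | T | T | T | T
T | F | T | T | F | T
T | F | T | F | T | T
T | F | T | F | F | T
T | F | F | T | T | T
T | F | F | T | F | T
T | F | F | F | T | T
T | F | F | F | F | T
F | T | T | T | T | F
F | T | T | T | F | F
F | T | T | F | T | T
F | T | T | F | F | T
F | T | F | T | T | F
F | T | F | T | F | F
F | T | F | F | T | T
F | T | F | F | F | T
F | F | T | T | T | T
F | F | T | T | F | T
F | F | T | F | T | T
F | F | T | F | F | T
F | F | F | T | T | T
F | F | F | T | F | T
F | F | F | F | T | T
F | F | F | F | F | T
23 of 32 rows are T, so the formula is contingent.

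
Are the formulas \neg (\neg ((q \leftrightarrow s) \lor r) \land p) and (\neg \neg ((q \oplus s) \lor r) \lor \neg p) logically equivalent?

not equivalent

p  q  r  s  |  φ  ψ
1  1  1  1  |  1  1
1  1  1  0  |  1  1
1  1  0  1  |  1  0
1  1  0  0  |  0  1
1  0  1  1  |  1  1
1  0  1  0  |  1  1
1  0  0  1  |  0  1
1  0  0  0  |  1  0
0  1  1  1  |  1  1
0  1  1  0  |  1  1
0  1  0  1  |  1  1
0  1  0  0  |  1  1
0  0  1  1  |  1  1
0  0  1  0  |  1  1
0  0  0  1  |  1  1
0  0  0  0  |  1  1
The columns differ at p=1, q=1, r=0, s=1 (φ=1, ψ=0), so they are not equivalent.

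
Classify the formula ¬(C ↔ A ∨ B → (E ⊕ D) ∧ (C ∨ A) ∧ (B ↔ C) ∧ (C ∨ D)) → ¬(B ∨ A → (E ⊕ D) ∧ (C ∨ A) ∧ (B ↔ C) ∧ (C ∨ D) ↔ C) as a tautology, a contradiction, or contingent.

tautology

  A   |   B   |   C   |   D   |   E   |   φ  
----- | ----- | ----- | ----- | ----- | -----
 True |  True |  True |  True |  True |  True
 True |  True |  True |  True | False |  True
 True |  True |  True | False |  True |  True
 True |  True |  True | False | False |  True
 True |  True | False |  True |  True |  True
 True |  True | False |  True | False |  True
 True |  True | False | False |  True |  True
 True |  True | False | False | False |  True
 True | False |  True |  True |  True |  True
 True | False |  True |  True | False |  True
 True | False |  True | False |  True |  True
 True | False |  True | False | False |  True
 True | False | False |  True |  True |  True
 True | False | False |  True | False |  True
 True | False | False | False |  True |  True
 True | False | False | False | False |  True
False |  True |  True |  True |  True |  True
False |  True |  True |  True | False |  True
False |  True |  True | False |  True |  True
False |  True |  True | False | False |  True
False |  True | False |  True |  True |  True
False |  True | False |  True | False |  True
False |  True | False | False |  True |  True
False |  True | False | False | False |  True
False | False |  True |  True |  True |  True
False | False |  True |  True | False |  True
False | False |  True | False |  True |  True
False | False |  True | False | False |  True
False | False | False |  True |  True |  True
False | False | False |  True | False |  True
False | False | False | False |  True |  True
False | False | False | False | False |  True
Every row is True, so the formula is a tautology.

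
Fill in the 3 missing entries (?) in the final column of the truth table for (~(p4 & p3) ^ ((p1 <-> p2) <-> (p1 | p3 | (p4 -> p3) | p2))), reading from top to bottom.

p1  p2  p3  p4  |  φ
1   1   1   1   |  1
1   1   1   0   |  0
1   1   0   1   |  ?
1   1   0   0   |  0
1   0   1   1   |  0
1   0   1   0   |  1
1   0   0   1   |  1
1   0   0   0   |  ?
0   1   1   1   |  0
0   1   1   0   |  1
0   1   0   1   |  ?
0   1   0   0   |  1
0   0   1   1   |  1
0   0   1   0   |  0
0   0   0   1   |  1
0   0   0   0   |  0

Row p1=1, p2=1, p3=0, p4=1: ~(p4 & p3) = 1, ((p1 <-> p2) <-> (p1 | p3 | (p4 -> p3) | p2)) = 1, so the formula = 0.
Row p1=1, p2=0, p3=0, p4=0: ~(p4 & p3) = 1, ((p1 <-> p2) <-> (p1 | p3 | (p4 -> p3) | p2)) = 0, so the formula = 1.
Row p1=0, p2=1, p3=0, p4=1: ~(p4 & p3) = 1, ((p1 <-> p2) <-> (p1 | p3 | (p4 -> p3) | p2)) = 0, so the formula = 1.

0, 1, 1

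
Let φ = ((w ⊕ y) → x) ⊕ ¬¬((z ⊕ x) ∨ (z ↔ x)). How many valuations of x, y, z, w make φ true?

4

  x   |   y   |   z   |   w   |   φ  
----- | ----- | ----- | ----- | -----
 True |  True |  True |  True | False
 True |  True |  True | False | False
 True |  True | False |  True | False
 True |  True | False | False | False
 True | False |  True |  True | False
 True | False |  True | False | False
 True | False | False |  True | False
 True | False | False | False | False
False |  True |  True |  True | False
False |  True |  True | False |  True
False |  True | False |  True | False
False |  True | False | False |  True
False | False |  True |  True |  True
False | False |  True | False | False
False | False | False |  True |  True
False | False | False | False | False
The formula is true on 4 of the 16 rows.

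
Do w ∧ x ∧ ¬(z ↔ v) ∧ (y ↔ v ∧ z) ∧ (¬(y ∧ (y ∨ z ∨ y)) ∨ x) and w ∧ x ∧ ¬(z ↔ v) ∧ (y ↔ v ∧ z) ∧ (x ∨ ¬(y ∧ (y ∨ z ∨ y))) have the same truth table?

equivalent

x  y  z  w  v  |  φ  ψ
F  F  F  F  F  |  F  F
F  F  F  F  T  |  F  F
F  F  F  T  F  |  F  F
F  F  F  T  T  |  F  F
F  F  T  F  F  |  F  F
F  F  T  F  T  |  F  F
F  F  T  T  F  |  F  F
F  F  T  T  T  |  F  F
F  T  F  F  F  |  F  F
F  T  F  F  T  |  F  F
F  T  F  T  F  |  F  F
F  T  F  T  T  |  F  F
F  T  T  F  F  |  F  F
F  T  T  F  T  |  F  F
F  T  T  T  F  |  F  F
F  T  T  T  T  |  F  F
T  F  F  F  F  |  F  F
T  F  F  F  T  |  F  F
T  F  F  T  F  |  F  F
T  F  F  T  T  |  T  T
T  F  T  F  F  |  F  F
T  F  T  F  T  |  F  F
T  F  T  T  F  |  T  T
T  F  T  T  T  |  F  F
T  T  F  F  F  |  F  F
T  T  F  F  T  |  F  F
T  T  F  T  F  |  F  F
T  T  F  T  T  |  F  F
T  T  T  F  F  |  F  F
T  T  T  F  T  |  F  F
T  T  T  T  F  |  F  F
T  T  T  T  T  |  F  F
The columns for φ and ψ agree on every row, so they are logically equivalent.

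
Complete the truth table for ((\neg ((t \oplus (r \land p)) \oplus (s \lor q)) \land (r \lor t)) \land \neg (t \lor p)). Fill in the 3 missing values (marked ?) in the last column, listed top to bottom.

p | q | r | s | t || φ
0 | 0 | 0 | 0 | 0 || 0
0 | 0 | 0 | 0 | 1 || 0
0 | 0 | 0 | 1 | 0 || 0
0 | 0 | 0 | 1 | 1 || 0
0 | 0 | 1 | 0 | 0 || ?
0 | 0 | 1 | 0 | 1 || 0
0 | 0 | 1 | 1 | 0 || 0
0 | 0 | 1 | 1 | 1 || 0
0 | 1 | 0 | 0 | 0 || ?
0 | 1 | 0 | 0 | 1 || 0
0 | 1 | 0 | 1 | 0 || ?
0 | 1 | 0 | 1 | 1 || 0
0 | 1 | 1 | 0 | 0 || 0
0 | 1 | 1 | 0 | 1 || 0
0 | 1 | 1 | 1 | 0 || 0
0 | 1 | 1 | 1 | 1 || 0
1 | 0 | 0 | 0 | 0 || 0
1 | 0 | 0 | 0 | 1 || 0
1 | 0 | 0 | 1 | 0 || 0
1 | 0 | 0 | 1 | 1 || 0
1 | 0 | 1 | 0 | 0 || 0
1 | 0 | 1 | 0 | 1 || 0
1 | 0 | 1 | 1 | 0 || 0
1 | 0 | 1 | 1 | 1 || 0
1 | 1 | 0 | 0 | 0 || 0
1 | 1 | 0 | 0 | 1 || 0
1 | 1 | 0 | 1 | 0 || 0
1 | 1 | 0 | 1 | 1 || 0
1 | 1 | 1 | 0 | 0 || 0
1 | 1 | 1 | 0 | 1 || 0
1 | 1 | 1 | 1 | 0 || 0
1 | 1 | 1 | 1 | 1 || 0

1, 0, 0

Row p=0, q=0, r=1, s=0, t=0: (\neg ((t \oplus (r \land p)) \oplus (s \lor q)) \land (r \lor t)) = 1, \neg (t \lor p) = 1, so the formula = 1.
Row p=0, q=1, r=0, s=0, t=0: (\neg ((t \oplus (r \land p)) \oplus (s \lor q)) \land (r \lor t)) = 0, \neg (t \lor p) = 1, so the formula = 0.
Row p=0, q=1, r=0, s=1, t=0: (\neg ((t \oplus (r \land p)) \oplus (s \lor q)) \land (r \lor t)) = 0, \neg (t \lor p) = 1, so the formula = 0.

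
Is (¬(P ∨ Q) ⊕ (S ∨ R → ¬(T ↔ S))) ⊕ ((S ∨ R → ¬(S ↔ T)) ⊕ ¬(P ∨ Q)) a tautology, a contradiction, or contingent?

P  Q  R  S  T  |  φ
T  T  T  T  T  |  F
T  T  T  T  F  |  F
T  T  T  F  T  |  F
T  T  T  F  F  |  F
T  T  F  T  T  |  F
T  T  F  T  F  |  F
T  T  F  F  T  |  F
T  T  F  F  F  |  F
T  F  T  T  T  |  F
T  F  T  T  F  |  F
T  F  T  F  T  |  F
T  F  T  F  F  |  F
T  F  F  T  T  |  F
T  F  F  T  F  |  F
T  F  F  F  T  |  F
T  F  F  F  F  |  F
F  T  T  T  T  |  F
F  T  T  T  F  |  F
F  T  T  F  T  |  F
F  T  T  F  F  |  F
F  T  F  T  T  |  F
F  T  F  T  F  |  F
F  T  F  F  T  |  F
F  T  F  F  F  |  F
F  F  T  T  T  |  F
F  F  T  T  F  |  F
F  F  T  F  T  |  F
F  F  T  F  F  |  F
F  F  F  T  T  |  F
F  F  F  T  F  |  F
F  F  F  F  T  |  F
F  F  F  F  F  |  F
Every row is F, so the formula is a contradiction.

contradiction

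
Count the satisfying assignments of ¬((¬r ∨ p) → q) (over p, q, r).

3

p | q | r | ¬r | (¬r ∨ p) | ((¬r ∨ p) → q) | ¬((¬r ∨ p) → q)
- | - | - | -- | -------- | -------------- | ---------------
T | T | T | F  |    T     |       T        |        F       
T | T | F | T  |    T     |       T        |        F       
T | F | T | F  |    T     |       F        |        T       
T | F | F | T  |    T     |       F        |        T       
F | T | T | F  |    F     |       T        |        F       
F | T | F | T  |    T     |       T        |        F       
F | F | T | F  |    F     |       T        |        F       
F | F | F | T  |    T     |       F        |        T       
The formula is true on 3 of the 8 rows.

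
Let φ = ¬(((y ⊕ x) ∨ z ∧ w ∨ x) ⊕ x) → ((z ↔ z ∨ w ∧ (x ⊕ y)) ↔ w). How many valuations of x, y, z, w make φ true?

9

  x      y      z      w    |    φ  
 True   True   True   True  |   True
 True   True   True  False  |  False
 True   True  False   True  |   True
 True   True  False  False  |  False
 True  False   True   True  |   True
 True  False   True  False  |  False
 True  False  False   True  |  False
 True  False  False  False  |  False
False   True   True   True  |   True
False   True   True  False  |   True
False   True  False   True  |   True
False   True  False  False  |   True
False  False   True   True  |   True
False  False   True  False  |  False
False  False  False   True  |   True
False  False  False  False  |  False
The formula is true on 9 of the 16 rows.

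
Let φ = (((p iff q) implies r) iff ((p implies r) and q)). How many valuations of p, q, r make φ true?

5

p  q  r  |  φ
0  0  0  |  1
0  0  1  |  0
0  1  0  |  1
0  1  1  |  1
1  0  0  |  0
1  0  1  |  0
1  1  0  |  1
1  1  1  |  1
The formula is true on 5 of the 8 rows.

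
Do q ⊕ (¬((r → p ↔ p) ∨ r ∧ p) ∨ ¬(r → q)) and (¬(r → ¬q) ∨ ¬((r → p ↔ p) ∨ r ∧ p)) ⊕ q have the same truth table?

not equivalent

p | q | r || φ | ψ
0 | 0 | 0 || 1 | 1
0 | 0 | 1 || 1 | 0
0 | 1 | 0 || 0 | 0
0 | 1 | 1 || 1 | 0
1 | 0 | 0 || 0 | 0
1 | 0 | 1 || 1 | 0
1 | 1 | 0 || 1 | 1
1 | 1 | 1 || 1 | 0
The columns differ at p=0, q=0, r=1 (φ=1, ψ=0), so they are not equivalent.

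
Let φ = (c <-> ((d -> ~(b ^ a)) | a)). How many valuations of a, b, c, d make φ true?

a  b  c  d     (b ^ a)  ~(b ^ a)  (d -> ~(b ^ a))  ((d -> ~(b ^ a)) | a)  (c <-> ((d -> ~(b ^ a)) | a))
T  T  T  T        F        T             T                   T                          T              
T  T  T  F        F        T             T                   T                          T              
T  T  F  T        F        T             T                   T                          F              
T  T  F  F        F        T             T                   T                          F              
T  F  T  T        T        F             F                   T                          T              
T  F  T  F        T        F             T                   T                          T              
T  F  F  T        T        F             F                   T                          F              
T  F  F  F        T        F             T                   T                          F              
F  T  T  T        T        F             F                   F                          F              
F  T  T  F        T        F             T                   T                          T              
F  T  F  T        T        F             F                   F                          T              
F  T  F  F        T        F             T                   T                          F              
F  F  T  T        F        T             T                   T                          T              
F  F  T  F        F        T             T                   T                          T              
F  F  F  T        F        T             T                   T                          F              
F  F  F  F        F        T             T                   T                          F              
The formula is true on 8 of the 16 rows.

8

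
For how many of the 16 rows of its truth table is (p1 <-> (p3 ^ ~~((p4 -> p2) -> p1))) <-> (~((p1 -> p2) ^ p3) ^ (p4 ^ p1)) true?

  p1  |   p2  |   p3  |   p4  || (p4 -> p2) | ((p4 -> p2) -> p1) | ~((p4 -> p2) -> p1) | ~~((p4 -> p2) -> p1) | (p3 ^ ~~((p4 -> p2) -> p1)) | (p1 -> p2) | ((p1 -> p2) ^ p3) | ~((p1 -> p2) ^ p3) | (p4 ^ p1) |   φ  
 True |  True |  True |  True ||    True    |        True        |        False        |         True         |            False            |    True    |       False       |        True        |   False   | False
 True |  True |  True | False ||    True    |        True        |        False        |         True         |            False            |    True    |       False       |        True        |    True   |  True
 True |  True | False |  True ||    True    |        True        |        False        |         True         |             True            |    True    |        True       |       False        |   False   | False
 True |  True | False | False ||    True    |        True        |        False        |         True         |             True            |    True    |        True       |       False        |    True   |  True
 True | False |  True |  True ||   False    |        True        |        False        |         True         |            False            |   False    |        True       |       False        |   False   |  True
 True | False |  True | False ||    True    |        True        |        False        |         True         |            False            |   False    |        True       |       False        |    True   | False
 True | False | False |  True ||   False    |        True        |        False        |         True         |             True            |   False    |       False       |        True        |   False   |  True
 True | False | False | False ||    True    |        True        |        False        |         True         |             True            |   False    |       False       |        True        |    True   | False
False |  True |  True |  True ||    True    |       False        |         True        |        False         |             True            |    True    |       False       |        True        |    True   |  True
False |  True |  True | False ||    True    |       False        |         True        |        False         |             True            |    True    |       False       |        True        |   False   | False
False |  True | False |  True ||    True    |       False        |         True        |        False         |            False            |    True    |        True       |       False        |    True   |  True
False |  True | False | False ||    True    |       False        |         True        |        False         |            False            |    True    |        True       |       False        |   False   | False
False | False |  True |  True ||   False    |        True        |        False        |         True         |            False            |    True    |       False       |        True        |    True   | False
False | False |  True | False ||    True    |       False        |         True        |        False         |             True            |    True    |       False       |        True        |   False   | False
False | False | False |  True ||   False    |        True        |        False        |         True         |             True            |    True    |        True       |       False        |    True   | False
False | False | False | False ||    True    |       False        |         True        |        False         |            False            |    True    |        True       |       False        |   False   | False
The formula is true on 6 of the 16 rows.

6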